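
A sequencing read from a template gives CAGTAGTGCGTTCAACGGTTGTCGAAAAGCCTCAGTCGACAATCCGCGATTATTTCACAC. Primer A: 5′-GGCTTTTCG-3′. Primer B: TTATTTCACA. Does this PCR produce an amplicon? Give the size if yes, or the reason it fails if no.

Primer A (GGCTTTTCG) has reverse complement CGAAAAGCC, which matches the top strand at positions 23–31; primer A anneals to the top strand there with its 3' end pointing upstream toward position 23.
Primer B (TTATTTCACA) matches the top strand directly at positions 50–59; it anneals to the bottom strand with its 3' end pointing downstream toward position 59.
The 3' ends diverge (primer A extends toward position 1, primer B toward position 60), so the primers never converge on a shared product.

No product — the primers' 3' ends point away from each other.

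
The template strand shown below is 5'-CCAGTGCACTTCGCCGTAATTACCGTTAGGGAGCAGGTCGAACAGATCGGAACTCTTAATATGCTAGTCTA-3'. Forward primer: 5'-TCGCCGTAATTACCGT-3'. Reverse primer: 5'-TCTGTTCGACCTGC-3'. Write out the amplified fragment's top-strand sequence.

5'-TCGCCGTAATTACCGTTAGGGAGCAGGTCGAACAGA-3'

Forward primer TCGCCGTAATTACCGT is found on the top strand at positions 11–26.
Taking the reverse complement of TCTGTTCGACCTGC gives GCAGGTCGAACAGA, found at positions 33–46 on the template; the primer anneals here to the top strand with its 3' end pointing upstream.
The product is the template from position 11 through 46 (36 bp).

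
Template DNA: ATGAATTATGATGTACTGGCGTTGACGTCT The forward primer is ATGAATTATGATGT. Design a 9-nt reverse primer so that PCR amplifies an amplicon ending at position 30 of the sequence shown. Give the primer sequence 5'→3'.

The forward primer binds at positions 1–14; the product's 3' end on the top strand is position 30.
The reverse primer anneals to the top strand over positions 22–30, i.e. to TTGACGTCT.
Its sequence written 5'→3' is the reverse complement: AGACGTCAA.

5'-AGACGTCAA-3'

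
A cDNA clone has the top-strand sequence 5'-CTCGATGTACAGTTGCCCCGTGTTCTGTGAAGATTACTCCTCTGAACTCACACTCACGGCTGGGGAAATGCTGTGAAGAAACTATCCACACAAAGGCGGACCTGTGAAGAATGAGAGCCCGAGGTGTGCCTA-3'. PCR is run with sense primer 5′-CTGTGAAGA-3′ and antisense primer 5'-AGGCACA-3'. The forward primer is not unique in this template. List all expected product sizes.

The forward primer CTGTGAAGA matches the top strand at positions 25–33, 71–79, 102–110.
The reverse primer's reverse complement is TGTGCCT, matching at positions 125–131.
Each forward site pairs with the reverse site to give a product ending at position 131: sizes 107, 61, 30 bp.

107 bp, 61 bp, 30 bp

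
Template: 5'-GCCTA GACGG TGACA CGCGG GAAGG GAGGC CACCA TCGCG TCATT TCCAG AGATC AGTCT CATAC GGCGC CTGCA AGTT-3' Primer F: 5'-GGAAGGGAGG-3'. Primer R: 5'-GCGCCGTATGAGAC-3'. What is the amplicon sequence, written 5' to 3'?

5'-GGAAGGGAGGCCACCATCGCGTCATTTCCAGAGATCAGTCTCATACGGCGC-3'

The forward primer matches the template at positions 20–29.
Taking the reverse complement of GCGCCGTATGAGAC gives GTCTCATACGGCGC, found at positions 57–70 on the template; the primer anneals here to the top strand with its 3' end pointing upstream.
The product is the template from position 20 through 70 (51 bp).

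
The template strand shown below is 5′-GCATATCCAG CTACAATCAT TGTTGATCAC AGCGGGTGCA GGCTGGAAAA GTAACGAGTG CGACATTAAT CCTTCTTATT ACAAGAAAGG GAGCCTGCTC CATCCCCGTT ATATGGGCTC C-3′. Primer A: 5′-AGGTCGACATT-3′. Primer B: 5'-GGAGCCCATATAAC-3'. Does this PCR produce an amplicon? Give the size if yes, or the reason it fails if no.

Primer A (AGGTCGACATT) does not match the top strand, and its reverse complement AATGTCGACCT does not match either.
With no annealing site for primer A, no amplification occurs.

No product — primer A has no binding site in the template.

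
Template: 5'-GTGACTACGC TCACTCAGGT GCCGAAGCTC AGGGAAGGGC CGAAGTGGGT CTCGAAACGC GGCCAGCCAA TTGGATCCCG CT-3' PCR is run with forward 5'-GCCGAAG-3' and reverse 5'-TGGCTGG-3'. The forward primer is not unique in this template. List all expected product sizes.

49 bp, 31 bp

The forward primer GCCGAAG matches the top strand at positions 21–27, 39–45.
The reverse primer's reverse complement is CCAGCCA, matching at positions 63–69.
Each forward site pairs with the reverse site to give a product ending at position 69: sizes 49, 31 bp.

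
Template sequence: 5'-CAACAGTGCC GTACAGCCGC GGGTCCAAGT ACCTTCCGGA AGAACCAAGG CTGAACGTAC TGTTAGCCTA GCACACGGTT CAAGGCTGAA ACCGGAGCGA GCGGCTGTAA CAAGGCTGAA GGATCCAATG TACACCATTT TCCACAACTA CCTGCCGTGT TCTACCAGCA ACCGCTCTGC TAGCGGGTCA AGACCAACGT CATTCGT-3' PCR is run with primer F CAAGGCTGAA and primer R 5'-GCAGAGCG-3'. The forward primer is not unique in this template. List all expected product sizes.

135 bp, 100 bp, 70 bp

The forward primer CAAGGCTGAA matches the top strand at positions 46–55, 81–90, 111–120.
The reverse primer's reverse complement is CGCTCTGC, matching at positions 173–180.
Each forward site pairs with the reverse site to give a product ending at position 180: sizes 135, 100, 70 bp.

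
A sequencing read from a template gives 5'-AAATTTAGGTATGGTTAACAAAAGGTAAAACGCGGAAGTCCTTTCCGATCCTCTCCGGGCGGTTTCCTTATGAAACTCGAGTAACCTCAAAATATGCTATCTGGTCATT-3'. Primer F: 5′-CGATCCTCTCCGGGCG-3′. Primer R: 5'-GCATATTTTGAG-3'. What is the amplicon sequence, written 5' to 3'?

5'-CGATCCTCTCCGGGCGGTTTCCTTATGAAACTCGAGTAACCTCAAAATATGC-3'

The forward primer matches the template at positions 46–61.
The reverse primer's reverse complement is CTCAAAATATGC, which matches the template at positions 86–97.
The product is the template from position 46 through 97 (52 bp).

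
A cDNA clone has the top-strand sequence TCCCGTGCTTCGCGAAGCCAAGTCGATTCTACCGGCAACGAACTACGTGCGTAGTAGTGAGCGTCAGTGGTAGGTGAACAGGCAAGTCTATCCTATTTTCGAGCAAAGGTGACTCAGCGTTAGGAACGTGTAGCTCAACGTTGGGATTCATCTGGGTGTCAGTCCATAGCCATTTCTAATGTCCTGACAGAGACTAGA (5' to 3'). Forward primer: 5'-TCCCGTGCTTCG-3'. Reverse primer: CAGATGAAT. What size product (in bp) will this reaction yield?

154 bp

Scanning the template, TCCCGTGCTTCG occurs at positions 1–12; this primer anneals to the bottom strand there with its 3' end pointing downstream.
Reverse complement of the reverse primer: ATTCATCTG. This occurs on the top strand at positions 146–154.
The product runs from position 1 to position 154, so its length is 154 − 1 + 1 = 154 bp.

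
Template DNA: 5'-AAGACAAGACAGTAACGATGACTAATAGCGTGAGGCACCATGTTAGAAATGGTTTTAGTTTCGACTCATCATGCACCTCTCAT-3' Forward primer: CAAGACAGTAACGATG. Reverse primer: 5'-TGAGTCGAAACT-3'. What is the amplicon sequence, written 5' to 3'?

5'-CAAGACAGTAACGATGACTAATAGCGTGAGGCACCATGTTAGAAATGGTTTTAGTTTCGACTCA-3'

Scanning the template, CAAGACAGTAACGATG occurs at positions 5–20; this primer anneals to the bottom strand there with its 3' end pointing downstream.
Reverse complement of the reverse primer: AGTTTCGACTCA. This occurs on the top strand at positions 57–68.
The product is the template from position 5 through 68 (64 bp).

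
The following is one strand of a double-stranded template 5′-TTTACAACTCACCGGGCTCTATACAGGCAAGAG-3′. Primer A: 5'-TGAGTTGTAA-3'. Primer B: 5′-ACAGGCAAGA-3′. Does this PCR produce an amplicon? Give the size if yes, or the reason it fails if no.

No product — the primers' 3' ends point away from each other.

Primer A (TGAGTTGTAA) has reverse complement TTACAACTCA, which matches the top strand at positions 2–11; primer A anneals to the top strand there with its 3' end pointing upstream toward position 2.
Primer B (ACAGGCAAGA) matches the top strand directly at positions 23–32; it anneals to the bottom strand with its 3' end pointing downstream toward position 32.
The 3' ends diverge (primer A extends toward position 1, primer B toward position 33), so the primers never converge on a shared product.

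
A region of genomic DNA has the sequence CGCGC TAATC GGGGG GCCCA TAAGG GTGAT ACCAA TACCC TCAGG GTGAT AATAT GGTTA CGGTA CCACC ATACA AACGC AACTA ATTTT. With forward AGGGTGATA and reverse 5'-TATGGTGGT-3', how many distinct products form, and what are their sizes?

Two products: 51 bp, 31 bp

The forward primer AGGGTGATA matches the top strand at positions 23–31, 43–51.
The reverse primer's reverse complement is ACCACCATA, matching at positions 65–73.
Each forward site pairs with the reverse site to give a product ending at position 73: sizes 51, 31 bp.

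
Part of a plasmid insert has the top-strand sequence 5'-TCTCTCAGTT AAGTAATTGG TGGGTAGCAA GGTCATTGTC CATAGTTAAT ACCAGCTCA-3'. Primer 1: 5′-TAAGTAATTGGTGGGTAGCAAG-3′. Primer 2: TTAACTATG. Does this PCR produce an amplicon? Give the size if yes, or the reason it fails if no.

Yes — a 40 bp product.

Primer 1 (TAAGTAATTGGTGGGTAGCAAG) matches the top strand at positions 10–31; it acts as a forward primer.
Primer 2's reverse complement is CATAGTTAA, matching the top strand at positions 41–49; it acts as a reverse primer.
The 3' ends face each other across positions 10–49, giving a 40 bp product.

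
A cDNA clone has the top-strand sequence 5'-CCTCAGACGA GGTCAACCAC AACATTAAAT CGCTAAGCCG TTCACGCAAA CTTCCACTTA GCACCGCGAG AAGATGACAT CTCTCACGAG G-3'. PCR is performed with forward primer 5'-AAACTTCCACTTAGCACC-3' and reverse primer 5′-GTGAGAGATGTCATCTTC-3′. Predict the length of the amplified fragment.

40 bp

The forward primer matches the template at positions 48–65.
Taking the reverse complement of GTGAGAGATGTCATCTTC gives GAAGATGACATCTCTCAC, found at positions 70–87 on the template; the primer anneals here to the top strand with its 3' end pointing upstream.
Amplicon spans positions 48–87: 40 bp.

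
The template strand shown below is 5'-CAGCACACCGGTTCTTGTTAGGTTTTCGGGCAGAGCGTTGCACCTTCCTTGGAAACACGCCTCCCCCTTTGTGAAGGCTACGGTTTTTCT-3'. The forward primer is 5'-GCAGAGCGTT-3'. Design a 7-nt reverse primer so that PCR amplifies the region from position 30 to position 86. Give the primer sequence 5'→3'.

The product's 3' end on the top strand is position 86.
The reverse primer anneals to the top strand over positions 80–86, i.e. to ACGGTTT.
Its sequence written 5'→3' is the reverse complement: AAACCGT.

5'-AAACCGT-3'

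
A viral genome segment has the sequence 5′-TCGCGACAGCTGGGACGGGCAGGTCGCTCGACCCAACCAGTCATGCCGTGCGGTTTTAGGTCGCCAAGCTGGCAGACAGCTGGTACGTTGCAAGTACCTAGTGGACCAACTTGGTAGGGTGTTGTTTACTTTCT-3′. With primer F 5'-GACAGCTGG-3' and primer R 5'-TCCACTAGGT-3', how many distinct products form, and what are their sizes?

The forward primer GACAGCTGG matches the top strand at positions 5–13, 75–83.
The reverse primer's reverse complement is ACCTAGTGGA, matching at positions 96–105.
Each forward site pairs with the reverse site to give a product ending at position 105: sizes 101, 31 bp.

Two products: 101 bp, 31 bp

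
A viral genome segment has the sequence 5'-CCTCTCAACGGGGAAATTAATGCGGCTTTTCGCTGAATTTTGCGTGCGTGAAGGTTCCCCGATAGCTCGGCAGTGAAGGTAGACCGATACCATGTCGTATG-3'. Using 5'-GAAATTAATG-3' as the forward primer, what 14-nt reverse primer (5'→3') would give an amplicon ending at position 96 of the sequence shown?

5'-GACATGGTATCGGT-3'

The forward primer binds at positions 13–22; the product's 3' end on the top strand is position 96.
The reverse primer anneals to the top strand over positions 83–96, i.e. to ACCGATACCATGTC.
Its sequence written 5'→3' is the reverse complement: GACATGGTATCGGT.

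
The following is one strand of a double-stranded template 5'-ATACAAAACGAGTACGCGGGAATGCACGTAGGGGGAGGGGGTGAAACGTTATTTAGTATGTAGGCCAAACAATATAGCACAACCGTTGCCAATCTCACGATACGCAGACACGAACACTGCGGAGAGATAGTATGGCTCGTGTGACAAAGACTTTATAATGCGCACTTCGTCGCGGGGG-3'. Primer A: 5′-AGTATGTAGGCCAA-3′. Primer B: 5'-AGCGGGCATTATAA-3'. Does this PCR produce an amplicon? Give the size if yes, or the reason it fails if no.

No product — primer B has no binding site in the template.

Primer B (AGCGGGCATTATAA) does not match the top strand, and its reverse complement TTATAATGCCCGCT does not match either.
With no annealing site for primer B, no amplification occurs.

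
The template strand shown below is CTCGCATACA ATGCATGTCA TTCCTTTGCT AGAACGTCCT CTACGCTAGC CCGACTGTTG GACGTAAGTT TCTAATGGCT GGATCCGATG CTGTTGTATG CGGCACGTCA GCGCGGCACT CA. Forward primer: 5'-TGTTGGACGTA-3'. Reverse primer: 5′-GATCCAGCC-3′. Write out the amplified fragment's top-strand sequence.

5'-TGTTGGACGTAAGTTTCTAATGGCTGGATC-3'

Scanning the template, TGTTGGACGTA occurs at positions 56–66; this primer anneals to the bottom strand there with its 3' end pointing downstream.
Reverse complement of the reverse primer: GGCTGGATC. This occurs on the top strand at positions 77–85.
The product is the template from position 56 through 85 (30 bp).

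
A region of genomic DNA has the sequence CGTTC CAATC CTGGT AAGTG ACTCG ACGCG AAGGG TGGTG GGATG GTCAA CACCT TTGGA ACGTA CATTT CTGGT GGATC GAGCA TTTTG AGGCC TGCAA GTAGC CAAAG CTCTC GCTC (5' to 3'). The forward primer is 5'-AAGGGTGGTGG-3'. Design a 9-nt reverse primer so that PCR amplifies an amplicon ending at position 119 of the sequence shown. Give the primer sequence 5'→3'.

The forward primer binds at positions 31–41; the product's 3' end on the top strand is position 119.
The reverse primer anneals to the top strand over positions 111–119, i.e. to CTCTCGCTC.
Its sequence written 5'→3' is the reverse complement: GAGCGAGAG.

5'-GAGCGAGAG-3'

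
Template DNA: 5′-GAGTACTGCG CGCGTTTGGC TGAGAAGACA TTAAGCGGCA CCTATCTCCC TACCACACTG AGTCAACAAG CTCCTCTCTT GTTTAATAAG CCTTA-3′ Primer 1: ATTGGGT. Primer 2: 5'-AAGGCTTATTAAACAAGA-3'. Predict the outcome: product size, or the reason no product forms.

Primer 1 (ATTGGGT) does not match the top strand, and its reverse complement ACCCAAT does not match either.
With no annealing site for primer 1, no amplification occurs.

No product — primer 1 has no binding site in the template.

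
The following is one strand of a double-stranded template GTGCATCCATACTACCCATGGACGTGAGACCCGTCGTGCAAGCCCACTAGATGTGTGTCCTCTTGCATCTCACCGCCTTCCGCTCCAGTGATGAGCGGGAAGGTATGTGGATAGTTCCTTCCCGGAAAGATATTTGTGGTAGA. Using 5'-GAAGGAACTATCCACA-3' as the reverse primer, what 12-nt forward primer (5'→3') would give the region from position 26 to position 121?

5'-GAGACCCGTCGT-3'

The reverse primer's reverse complement TGTGGATAGTTCCTTC matches the template at positions 106–121; the product starts at position 26.
The forward primer is identical to the top strand over positions 26–37: GAGACCCGTCGT.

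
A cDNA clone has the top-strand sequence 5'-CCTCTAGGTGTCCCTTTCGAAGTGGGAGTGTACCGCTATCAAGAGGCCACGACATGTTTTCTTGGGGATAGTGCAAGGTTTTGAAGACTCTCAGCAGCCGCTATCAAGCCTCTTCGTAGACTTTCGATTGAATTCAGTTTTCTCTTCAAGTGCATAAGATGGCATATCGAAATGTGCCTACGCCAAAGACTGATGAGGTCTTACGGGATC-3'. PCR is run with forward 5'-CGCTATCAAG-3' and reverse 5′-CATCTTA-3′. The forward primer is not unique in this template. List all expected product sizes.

128 bp, 63 bp

The forward primer CGCTATCAAG matches the top strand at positions 34–43, 99–108.
The reverse primer's reverse complement is TAAGATG, matching at positions 155–161.
Each forward site pairs with the reverse site to give a product ending at position 161: sizes 128, 63 bp.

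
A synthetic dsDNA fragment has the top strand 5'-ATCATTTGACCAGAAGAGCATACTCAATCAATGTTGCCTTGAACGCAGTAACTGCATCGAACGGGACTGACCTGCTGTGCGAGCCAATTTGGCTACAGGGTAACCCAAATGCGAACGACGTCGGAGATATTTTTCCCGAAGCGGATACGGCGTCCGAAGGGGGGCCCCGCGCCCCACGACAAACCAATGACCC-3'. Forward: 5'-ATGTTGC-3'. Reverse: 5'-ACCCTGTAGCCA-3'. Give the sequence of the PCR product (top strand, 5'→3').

5'-ATGTTGCCTTGAACGCAGTAACTGCATCGAACGGGACTGACCTGCTGTGCGAGCCAATTTGGCTACAGGGT-3'

The forward primer matches the template at positions 31–37.
The reverse primer's reverse complement is TGGCTACAGGGT, which matches the template at positions 90–101.
The product is the template from position 31 through 101 (71 bp).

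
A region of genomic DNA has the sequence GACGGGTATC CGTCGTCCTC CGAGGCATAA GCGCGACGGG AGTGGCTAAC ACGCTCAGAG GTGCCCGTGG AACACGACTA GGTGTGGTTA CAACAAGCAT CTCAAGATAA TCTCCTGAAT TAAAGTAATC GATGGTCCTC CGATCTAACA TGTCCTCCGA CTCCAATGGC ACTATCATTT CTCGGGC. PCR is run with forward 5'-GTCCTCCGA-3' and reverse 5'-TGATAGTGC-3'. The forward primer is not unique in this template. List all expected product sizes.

The forward primer GTCCTCCGA matches the top strand at positions 15–23, 135–143, 152–160.
The reverse primer's reverse complement is GCACTATCA, matching at positions 169–177.
Each forward site pairs with the reverse site to give a product ending at position 177: sizes 163, 43, 26 bp.

163 bp, 43 bp, 26 bp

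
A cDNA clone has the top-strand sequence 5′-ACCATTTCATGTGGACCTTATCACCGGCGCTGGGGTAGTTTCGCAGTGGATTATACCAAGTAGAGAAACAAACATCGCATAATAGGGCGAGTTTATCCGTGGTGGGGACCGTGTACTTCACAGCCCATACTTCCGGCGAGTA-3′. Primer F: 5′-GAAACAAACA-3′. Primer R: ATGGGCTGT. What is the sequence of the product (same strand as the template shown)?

5'-GAAACAAACATCGCATAATAGGGCGAGTTTATCCGTGGTGGGGACCGTGTACTTCACAGCCCAT-3'

The forward primer matches the template at positions 65–74.
The reverse primer's reverse complement is ACAGCCCAT, which matches the template at positions 120–128.
The product is the template from position 65 through 128 (64 bp).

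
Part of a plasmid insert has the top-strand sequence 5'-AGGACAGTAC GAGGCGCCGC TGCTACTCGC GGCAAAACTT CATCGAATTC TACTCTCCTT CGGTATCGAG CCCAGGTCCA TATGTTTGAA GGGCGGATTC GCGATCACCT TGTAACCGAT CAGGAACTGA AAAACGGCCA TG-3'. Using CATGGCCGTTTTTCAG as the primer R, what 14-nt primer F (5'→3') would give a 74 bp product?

The reverse primer's reverse complement CTGAAAAACGGCCATG matches the template at positions 127–142, so the product ends at position 142.
A 74 bp product then starts at position 142 − 74 + 1 = 69.
The forward primer is identical to the top strand there: AGCCCAGGTCCATA.

5'-AGCCCAGGTCCATA-3'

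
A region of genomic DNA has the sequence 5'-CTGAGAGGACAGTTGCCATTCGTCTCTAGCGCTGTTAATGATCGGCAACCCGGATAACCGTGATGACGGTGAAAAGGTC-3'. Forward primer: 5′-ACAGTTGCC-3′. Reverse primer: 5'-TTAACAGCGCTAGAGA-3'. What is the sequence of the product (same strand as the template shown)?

5'-ACAGTTGCCATTCGTCTCTAGCGCTGTTAA-3'

Forward primer ACAGTTGCC is found on the top strand at positions 9–17.
The reverse primer's reverse complement is TCTCTAGCGCTGTTAA, which matches the template at positions 23–38.
The product is the template from position 9 through 38 (30 bp).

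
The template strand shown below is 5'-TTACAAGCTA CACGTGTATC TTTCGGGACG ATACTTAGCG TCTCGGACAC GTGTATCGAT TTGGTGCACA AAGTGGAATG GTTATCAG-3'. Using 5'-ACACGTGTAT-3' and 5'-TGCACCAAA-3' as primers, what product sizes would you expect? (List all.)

59 bp, 22 bp

The forward primer ACACGTGTAT matches the top strand at positions 10–19, 47–56.
The reverse primer's reverse complement is TTTGGTGCA, matching at positions 60–68.
Each forward site pairs with the reverse site to give a product ending at position 68: sizes 59, 22 bp.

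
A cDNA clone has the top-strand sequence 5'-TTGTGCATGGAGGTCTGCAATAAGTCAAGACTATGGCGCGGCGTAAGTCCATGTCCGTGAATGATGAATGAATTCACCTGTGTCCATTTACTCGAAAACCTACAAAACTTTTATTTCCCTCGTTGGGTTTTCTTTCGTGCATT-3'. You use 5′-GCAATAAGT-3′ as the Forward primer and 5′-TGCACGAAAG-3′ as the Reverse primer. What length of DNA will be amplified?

125 bp

Forward primer GCAATAAGT is found on the top strand at positions 17–25.
The reverse primer's reverse complement is CTTTCGTGCA, which matches the template at positions 132–141.
Product length = (reverse-primer end) − (forward-primer start) + 1 = 141 − 17 + 1 = 125 bp.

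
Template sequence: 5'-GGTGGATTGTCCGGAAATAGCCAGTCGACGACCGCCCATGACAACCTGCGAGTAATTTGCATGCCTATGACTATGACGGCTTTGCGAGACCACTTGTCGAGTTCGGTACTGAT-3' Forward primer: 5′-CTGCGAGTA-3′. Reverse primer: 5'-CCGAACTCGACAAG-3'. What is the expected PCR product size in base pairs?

Scanning the template, CTGCGAGTA occurs at positions 46–54; this primer anneals to the bottom strand there with its 3' end pointing downstream.
Reverse complement of the reverse primer: CTTGTCGAGTTCGG. This occurs on the top strand at positions 93–106.
The product runs from position 46 to position 106, so its length is 106 − 46 + 1 = 61 bp.

61 bp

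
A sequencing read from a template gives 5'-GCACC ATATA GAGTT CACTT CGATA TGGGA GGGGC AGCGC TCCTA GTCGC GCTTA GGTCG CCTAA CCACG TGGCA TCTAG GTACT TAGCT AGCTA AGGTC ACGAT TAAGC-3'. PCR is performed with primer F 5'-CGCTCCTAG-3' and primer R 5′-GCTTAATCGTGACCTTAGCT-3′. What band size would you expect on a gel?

The forward primer matches the template at positions 38–46.
Reverse complement of the reverse primer: AGCTAAGGTCACGATTAAGC. This occurs on the top strand at positions 91–110.
The product runs from position 38 to position 110, so its length is 110 − 38 + 1 = 73 bp.

73 bp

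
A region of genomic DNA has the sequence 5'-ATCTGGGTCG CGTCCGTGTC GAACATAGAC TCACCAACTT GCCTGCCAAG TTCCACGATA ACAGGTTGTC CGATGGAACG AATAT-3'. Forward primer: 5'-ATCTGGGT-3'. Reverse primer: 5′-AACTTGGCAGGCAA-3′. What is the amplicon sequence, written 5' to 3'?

5'-ATCTGGGTCGCGTCCGTGTCGAACATAGACTCACCAACTTGCCTGCCAAGTT-3'

The forward primer matches the template at positions 1–8.
The reverse primer's reverse complement is TTGCCTGCCAAGTT, which matches the template at positions 39–52.
The product is the template from position 1 through 52 (52 bp).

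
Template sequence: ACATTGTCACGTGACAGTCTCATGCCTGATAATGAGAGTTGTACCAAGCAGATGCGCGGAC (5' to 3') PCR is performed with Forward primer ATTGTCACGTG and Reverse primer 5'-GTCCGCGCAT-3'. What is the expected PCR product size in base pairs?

The forward primer matches the template at positions 3–13.
Taking the reverse complement of GTCCGCGCAT gives ATGCGCGGAC, found at positions 52–61 on the template; the primer anneals here to the top strand with its 3' end pointing upstream.
Amplicon spans positions 3–61: 59 bp.

59 bp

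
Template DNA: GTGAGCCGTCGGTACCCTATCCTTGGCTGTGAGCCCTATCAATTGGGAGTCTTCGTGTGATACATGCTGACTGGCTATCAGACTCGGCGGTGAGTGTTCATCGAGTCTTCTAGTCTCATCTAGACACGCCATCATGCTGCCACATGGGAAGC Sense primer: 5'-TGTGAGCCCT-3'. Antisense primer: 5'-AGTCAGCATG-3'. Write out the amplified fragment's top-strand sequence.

The forward primer matches the template at positions 28–37.
Taking the reverse complement of AGTCAGCATG gives CATGCTGACT, found at positions 63–72 on the template; the primer anneals here to the top strand with its 3' end pointing upstream.
The product is the template from position 28 through 72 (45 bp).

5'-TGTGAGCCCTATCAATTGGGAGTCTTCGTGTGATACATGCTGACT-3'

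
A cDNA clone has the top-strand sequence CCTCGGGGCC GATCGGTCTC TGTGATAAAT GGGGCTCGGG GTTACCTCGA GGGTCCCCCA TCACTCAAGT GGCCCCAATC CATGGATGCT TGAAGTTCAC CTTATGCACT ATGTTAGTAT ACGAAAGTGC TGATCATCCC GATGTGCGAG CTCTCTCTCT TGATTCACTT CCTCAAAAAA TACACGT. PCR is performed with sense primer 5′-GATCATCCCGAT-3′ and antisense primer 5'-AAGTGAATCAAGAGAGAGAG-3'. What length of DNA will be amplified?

39 bp

The forward primer matches the template at positions 132–143.
The reverse primer's reverse complement is CTCTCTCTCTTGATTCACTT, which matches the template at positions 151–170.
Amplicon spans positions 132–170: 39 bp.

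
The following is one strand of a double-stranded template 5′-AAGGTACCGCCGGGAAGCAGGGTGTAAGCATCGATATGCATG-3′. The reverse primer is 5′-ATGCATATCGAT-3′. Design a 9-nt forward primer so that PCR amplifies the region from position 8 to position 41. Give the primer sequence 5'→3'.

The reverse primer's reverse complement ATCGATATGCAT matches the template at positions 30–41; the product starts at position 8.
The forward primer is identical to the top strand over positions 8–16: CGCCGGGAA.

5'-CGCCGGGAA-3'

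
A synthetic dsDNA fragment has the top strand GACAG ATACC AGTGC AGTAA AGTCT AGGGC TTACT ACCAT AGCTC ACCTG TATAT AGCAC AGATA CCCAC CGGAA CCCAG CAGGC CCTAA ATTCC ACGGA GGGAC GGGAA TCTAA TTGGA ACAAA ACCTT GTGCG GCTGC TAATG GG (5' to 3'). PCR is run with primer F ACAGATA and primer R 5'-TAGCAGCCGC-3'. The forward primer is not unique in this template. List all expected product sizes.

The forward primer ACAGATA matches the top strand at positions 2–8, 59–65.
The reverse primer's reverse complement is GCGGCTGCTA, matching at positions 133–142.
Each forward site pairs with the reverse site to give a product ending at position 142: sizes 141, 84 bp.

141 bp, 84 bp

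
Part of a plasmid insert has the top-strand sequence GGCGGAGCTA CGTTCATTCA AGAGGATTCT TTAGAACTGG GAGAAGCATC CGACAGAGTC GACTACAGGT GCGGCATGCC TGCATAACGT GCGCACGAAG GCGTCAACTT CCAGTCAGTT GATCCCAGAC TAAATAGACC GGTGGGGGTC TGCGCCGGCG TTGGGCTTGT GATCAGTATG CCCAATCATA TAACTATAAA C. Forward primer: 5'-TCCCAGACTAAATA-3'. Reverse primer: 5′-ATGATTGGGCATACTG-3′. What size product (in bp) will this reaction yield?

67 bp

Forward primer TCCCAGACTAAATA is found on the top strand at positions 123–136.
Reverse complement of the reverse primer: CAGTATGCCCAATCAT. This occurs on the top strand at positions 174–189.
The product runs from position 123 to position 189, so its length is 189 − 123 + 1 = 67 bp.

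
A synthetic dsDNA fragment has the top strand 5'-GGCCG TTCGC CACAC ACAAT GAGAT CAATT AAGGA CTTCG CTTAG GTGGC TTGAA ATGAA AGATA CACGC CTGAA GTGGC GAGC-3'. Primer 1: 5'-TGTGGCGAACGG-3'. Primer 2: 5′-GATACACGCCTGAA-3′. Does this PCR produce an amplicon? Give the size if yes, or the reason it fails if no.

No product — the primers' 3' ends point away from each other.

Primer 1 (TGTGGCGAACGG) has reverse complement CCGTTCGCCACA, which matches the top strand at positions 3–14; primer 1 anneals to the top strand there with its 3' end pointing upstream toward position 3.
Primer 2 (GATACACGCCTGAA) matches the top strand directly at positions 62–75; it anneals to the bottom strand with its 3' end pointing downstream toward position 75.
The 3' ends diverge (primer 1 extends toward position 1, primer 2 toward position 84), so the primers never converge on a shared product.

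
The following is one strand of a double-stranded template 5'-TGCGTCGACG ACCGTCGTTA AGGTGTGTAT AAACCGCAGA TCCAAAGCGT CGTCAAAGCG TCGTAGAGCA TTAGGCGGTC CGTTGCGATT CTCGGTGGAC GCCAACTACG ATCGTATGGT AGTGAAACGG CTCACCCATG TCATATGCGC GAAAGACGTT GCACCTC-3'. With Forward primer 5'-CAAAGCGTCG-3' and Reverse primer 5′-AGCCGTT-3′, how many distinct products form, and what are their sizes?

Two products: 90 bp, 79 bp

The forward primer CAAAGCGTCG matches the top strand at positions 43–52, 54–63.
The reverse primer's reverse complement is AACGGCT, matching at positions 126–132.
Each forward site pairs with the reverse site to give a product ending at position 132: sizes 90, 79 bp.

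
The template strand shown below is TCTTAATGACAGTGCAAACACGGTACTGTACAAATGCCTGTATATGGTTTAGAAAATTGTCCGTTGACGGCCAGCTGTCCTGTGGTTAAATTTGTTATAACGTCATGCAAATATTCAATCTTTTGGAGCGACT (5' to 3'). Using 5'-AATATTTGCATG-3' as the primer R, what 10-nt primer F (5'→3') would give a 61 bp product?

The reverse primer's reverse complement CATGCAAATATT matches the template at positions 104–115, so the product ends at position 115.
A 61 bp product then starts at position 115 − 61 + 1 = 55.
The forward primer is identical to the top strand there: AATTGTCCGT.

5'-AATTGTCCGT-3'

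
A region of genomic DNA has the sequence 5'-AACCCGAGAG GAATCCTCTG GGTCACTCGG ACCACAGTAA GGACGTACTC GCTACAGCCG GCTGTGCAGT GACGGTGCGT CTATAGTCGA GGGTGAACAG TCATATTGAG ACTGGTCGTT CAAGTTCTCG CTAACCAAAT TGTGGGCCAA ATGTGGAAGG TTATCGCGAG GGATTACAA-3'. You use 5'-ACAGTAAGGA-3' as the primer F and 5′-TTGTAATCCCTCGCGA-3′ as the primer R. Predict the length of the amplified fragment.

Forward primer ACAGTAAGGA is found on the top strand at positions 34–43.
The reverse primer's reverse complement is TCGCGAGGGATTACAA, which matches the template at positions 164–179.
Product length = (reverse-primer end) − (forward-primer start) + 1 = 179 − 34 + 1 = 146 bp.

146 bp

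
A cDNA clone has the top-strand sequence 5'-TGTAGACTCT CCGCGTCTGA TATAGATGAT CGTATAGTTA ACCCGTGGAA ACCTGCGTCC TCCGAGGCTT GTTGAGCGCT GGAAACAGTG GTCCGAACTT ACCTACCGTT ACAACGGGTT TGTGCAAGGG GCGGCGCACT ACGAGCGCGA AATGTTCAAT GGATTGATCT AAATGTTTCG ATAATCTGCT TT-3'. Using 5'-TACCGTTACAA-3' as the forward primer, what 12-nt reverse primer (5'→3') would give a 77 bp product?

The forward primer binds at positions 104–114, so a 77 bp product ends at position 104 + 77 − 1 = 180.
The reverse primer anneals to the top strand over positions 169–180, i.e. to CTAAATGTTTCG.
Its sequence written 5'→3' is the reverse complement: CGAAACATTTAG.

5'-CGAAACATTTAG-3'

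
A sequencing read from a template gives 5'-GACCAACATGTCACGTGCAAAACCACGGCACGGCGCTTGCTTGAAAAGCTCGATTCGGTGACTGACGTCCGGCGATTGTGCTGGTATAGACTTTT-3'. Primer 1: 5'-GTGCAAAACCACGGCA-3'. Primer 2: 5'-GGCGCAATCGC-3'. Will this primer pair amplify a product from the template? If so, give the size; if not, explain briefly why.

Primer 2 (GGCGCAATCGC) does not match the top strand, and its reverse complement GCGATTGCGCC does not match either.
With no annealing site for primer 2, no amplification occurs.

No product — primer 2 has no binding site in the template.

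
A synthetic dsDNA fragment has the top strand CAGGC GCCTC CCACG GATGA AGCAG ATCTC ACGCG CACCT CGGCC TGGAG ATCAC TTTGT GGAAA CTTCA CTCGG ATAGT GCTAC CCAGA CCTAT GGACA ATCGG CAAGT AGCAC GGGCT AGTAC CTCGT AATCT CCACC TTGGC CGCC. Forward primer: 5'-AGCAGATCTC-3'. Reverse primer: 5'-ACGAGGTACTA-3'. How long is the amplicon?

Scanning the template, AGCAGATCTC occurs at positions 21–30; this primer anneals to the bottom strand there with its 3' end pointing downstream.
Taking the reverse complement of ACGAGGTACTA gives TAGTACCTCGT, found at positions 120–130 on the template; the primer anneals here to the top strand with its 3' end pointing upstream.
Amplicon spans positions 21–130: 110 bp.

110 bp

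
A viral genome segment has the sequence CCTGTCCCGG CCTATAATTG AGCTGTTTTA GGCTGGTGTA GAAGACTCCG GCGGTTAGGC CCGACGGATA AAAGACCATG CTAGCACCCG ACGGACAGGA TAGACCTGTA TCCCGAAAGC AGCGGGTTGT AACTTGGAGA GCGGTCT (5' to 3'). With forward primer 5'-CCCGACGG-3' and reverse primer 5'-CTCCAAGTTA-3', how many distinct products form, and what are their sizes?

Two products: 80 bp, 53 bp

The forward primer CCCGACGG matches the top strand at positions 60–67, 87–94.
The reverse primer's reverse complement is TAACTTGGAG, matching at positions 130–139.
Each forward site pairs with the reverse site to give a product ending at position 139: sizes 80, 53 bp.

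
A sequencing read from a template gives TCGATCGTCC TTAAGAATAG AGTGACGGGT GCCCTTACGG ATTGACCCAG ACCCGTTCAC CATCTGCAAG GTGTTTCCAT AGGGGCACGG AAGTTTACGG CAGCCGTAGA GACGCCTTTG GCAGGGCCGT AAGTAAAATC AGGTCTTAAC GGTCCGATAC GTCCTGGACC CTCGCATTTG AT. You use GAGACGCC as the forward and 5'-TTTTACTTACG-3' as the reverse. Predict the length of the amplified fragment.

30 bp

Scanning the template, GAGACGCC occurs at positions 109–116; this primer anneals to the bottom strand there with its 3' end pointing downstream.
The reverse primer's reverse complement is CGTAAGTAAAA, which matches the template at positions 128–138.
Product length = (reverse-primer end) − (forward-primer start) + 1 = 138 − 109 + 1 = 30 bp.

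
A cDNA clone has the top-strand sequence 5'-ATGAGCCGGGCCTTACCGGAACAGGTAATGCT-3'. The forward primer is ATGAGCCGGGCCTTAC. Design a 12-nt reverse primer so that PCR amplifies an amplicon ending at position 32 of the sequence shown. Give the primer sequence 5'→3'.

The forward primer binds at positions 1–16; the product's 3' end on the top strand is position 32.
The reverse primer anneals to the top strand over positions 21–32, i.e. to ACAGGTAATGCT.
Its sequence written 5'→3' is the reverse complement: AGCATTACCTGT.

5'-AGCATTACCTGT-3'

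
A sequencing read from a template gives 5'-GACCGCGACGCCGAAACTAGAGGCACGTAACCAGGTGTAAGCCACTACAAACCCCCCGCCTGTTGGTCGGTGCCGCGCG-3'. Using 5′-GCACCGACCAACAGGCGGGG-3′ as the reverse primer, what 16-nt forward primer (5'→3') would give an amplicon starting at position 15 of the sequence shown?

The reverse primer's reverse complement CCCCGCCTGTTGGTCGGTGC matches the template at positions 54–73; the product starts at position 15.
The forward primer is identical to the top strand over positions 15–30: AACTAGAGGCACGTAA.

5'-AACTAGAGGCACGTAA-3'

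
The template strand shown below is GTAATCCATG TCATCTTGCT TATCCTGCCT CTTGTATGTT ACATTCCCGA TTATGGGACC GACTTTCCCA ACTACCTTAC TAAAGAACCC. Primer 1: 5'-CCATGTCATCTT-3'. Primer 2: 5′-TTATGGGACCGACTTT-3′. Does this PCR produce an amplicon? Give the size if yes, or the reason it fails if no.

Primer 1 (CCATGTCATCTT) matches the top strand at positions 6–17 (3' end points downstream).
Primer 2 (TTATGGGACCGACTTT) also matches the top strand directly, at positions 51–66 — its reverse complement AAAGTCGGTCCCATAA is not present.
Both primers anneal to the bottom strand with 3' ends pointing the same way, so neither can prime synthesis back toward the other.

No product — both primers anneal to the same strand and extend in the same direction.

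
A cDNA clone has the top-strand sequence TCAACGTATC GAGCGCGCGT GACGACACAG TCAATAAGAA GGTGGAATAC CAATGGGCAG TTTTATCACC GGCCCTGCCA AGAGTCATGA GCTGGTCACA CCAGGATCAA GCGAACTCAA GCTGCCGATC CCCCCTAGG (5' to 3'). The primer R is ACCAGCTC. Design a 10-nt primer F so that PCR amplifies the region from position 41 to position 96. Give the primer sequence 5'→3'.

The reverse primer's reverse complement GAGCTGGT matches the template at positions 89–96; the product starts at position 41.
The forward primer is identical to the top strand over positions 41–50: GGTGGAATAC.

5'-GGTGGAATAC-3'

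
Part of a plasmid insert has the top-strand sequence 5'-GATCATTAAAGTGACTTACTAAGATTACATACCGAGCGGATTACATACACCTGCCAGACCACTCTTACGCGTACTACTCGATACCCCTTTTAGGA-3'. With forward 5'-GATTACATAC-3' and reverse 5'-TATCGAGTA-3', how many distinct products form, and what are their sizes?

Two products: 61 bp, 45 bp

The forward primer GATTACATAC matches the top strand at positions 23–32, 39–48.
The reverse primer's reverse complement is TACTCGATA, matching at positions 75–83.
Each forward site pairs with the reverse site to give a product ending at position 83: sizes 61, 45 bp.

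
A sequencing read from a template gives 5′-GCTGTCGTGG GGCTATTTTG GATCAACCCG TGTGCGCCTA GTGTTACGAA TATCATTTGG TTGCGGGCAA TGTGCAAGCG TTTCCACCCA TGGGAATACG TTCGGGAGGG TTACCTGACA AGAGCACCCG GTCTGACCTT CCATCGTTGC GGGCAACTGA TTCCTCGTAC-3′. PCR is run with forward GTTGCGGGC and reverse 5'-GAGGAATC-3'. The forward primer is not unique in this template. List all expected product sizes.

The forward primer GTTGCGGGC matches the top strand at positions 60–68, 146–154.
The reverse primer's reverse complement is GATTCCTC, matching at positions 159–166.
Each forward site pairs with the reverse site to give a product ending at position 166: sizes 107, 21 bp.

107 bp, 21 bp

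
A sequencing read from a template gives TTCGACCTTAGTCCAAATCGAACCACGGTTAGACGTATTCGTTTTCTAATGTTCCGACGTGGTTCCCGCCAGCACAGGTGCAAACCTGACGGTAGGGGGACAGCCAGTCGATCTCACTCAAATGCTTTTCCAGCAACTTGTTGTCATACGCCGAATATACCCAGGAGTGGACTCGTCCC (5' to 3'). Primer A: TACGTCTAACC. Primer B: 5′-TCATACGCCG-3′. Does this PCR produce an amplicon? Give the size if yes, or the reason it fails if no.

Primer A (TACGTCTAACC) has reverse complement GGTTAGACGTA, which matches the top strand at positions 27–37; primer A anneals to the top strand there with its 3' end pointing upstream toward position 27.
Primer B (TCATACGCCG) matches the top strand directly at positions 144–153; it anneals to the bottom strand with its 3' end pointing downstream toward position 153.
The 3' ends diverge (primer A extends toward position 1, primer B toward position 179), so the primers never converge on a shared product.

No product — the primers' 3' ends point away from each other.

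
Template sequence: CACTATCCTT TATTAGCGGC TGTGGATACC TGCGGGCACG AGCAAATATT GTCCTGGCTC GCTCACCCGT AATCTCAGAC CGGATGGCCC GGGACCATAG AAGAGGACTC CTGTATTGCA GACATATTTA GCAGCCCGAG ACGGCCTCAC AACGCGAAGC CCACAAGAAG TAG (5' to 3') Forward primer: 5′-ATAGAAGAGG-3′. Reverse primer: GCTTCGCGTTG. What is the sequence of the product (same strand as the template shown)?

Scanning the template, ATAGAAGAGG occurs at positions 97–106; this primer anneals to the bottom strand there with its 3' end pointing downstream.
Reverse complement of the reverse primer: CAACGCGAAGC. This occurs on the top strand at positions 150–160.
The product is the template from position 97 through 160 (64 bp).

5'-ATAGAAGAGGACTCCTGTATTGCAGACATATTTAGCAGCCCGAGACGGCCTCACAACGCGAAGC-3'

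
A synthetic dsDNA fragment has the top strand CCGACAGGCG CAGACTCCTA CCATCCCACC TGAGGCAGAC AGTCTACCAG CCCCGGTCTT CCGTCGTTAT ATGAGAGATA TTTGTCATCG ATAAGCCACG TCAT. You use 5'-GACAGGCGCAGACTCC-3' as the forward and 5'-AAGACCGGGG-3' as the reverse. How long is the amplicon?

58 bp

Scanning the template, GACAGGCGCAGACTCC occurs at positions 3–18; this primer anneals to the bottom strand there with its 3' end pointing downstream.
Taking the reverse complement of AAGACCGGGG gives CCCCGGTCTT, found at positions 51–60 on the template; the primer anneals here to the top strand with its 3' end pointing upstream.
The product runs from position 3 to position 60, so its length is 60 − 3 + 1 = 58 bp.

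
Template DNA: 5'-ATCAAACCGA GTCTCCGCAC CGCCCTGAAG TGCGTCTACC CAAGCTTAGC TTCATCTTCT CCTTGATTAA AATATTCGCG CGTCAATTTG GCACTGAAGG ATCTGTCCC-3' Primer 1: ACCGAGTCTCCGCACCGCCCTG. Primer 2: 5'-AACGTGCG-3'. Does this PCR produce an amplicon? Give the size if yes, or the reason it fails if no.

Primer 2 (AACGTGCG) does not match the top strand, and its reverse complement CGCACGTT does not match either.
With no annealing site for primer 2, no amplification occurs.

No product — primer 2 has no binding site in the template.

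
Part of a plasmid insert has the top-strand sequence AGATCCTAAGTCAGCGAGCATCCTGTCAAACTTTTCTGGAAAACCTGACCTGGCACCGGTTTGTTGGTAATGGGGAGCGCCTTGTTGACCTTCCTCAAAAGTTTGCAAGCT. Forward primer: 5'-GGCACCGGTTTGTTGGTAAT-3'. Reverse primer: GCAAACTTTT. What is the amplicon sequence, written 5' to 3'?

5'-GGCACCGGTTTGTTGGTAATGGGGAGCGCCTTGTTGACCTTCCTCAAAAGTTTGC-3'

Scanning the template, GGCACCGGTTTGTTGGTAAT occurs at positions 52–71; this primer anneals to the bottom strand there with its 3' end pointing downstream.
Reverse complement of the reverse primer: AAAAGTTTGC. This occurs on the top strand at positions 97–106.
The product is the template from position 52 through 106 (55 bp).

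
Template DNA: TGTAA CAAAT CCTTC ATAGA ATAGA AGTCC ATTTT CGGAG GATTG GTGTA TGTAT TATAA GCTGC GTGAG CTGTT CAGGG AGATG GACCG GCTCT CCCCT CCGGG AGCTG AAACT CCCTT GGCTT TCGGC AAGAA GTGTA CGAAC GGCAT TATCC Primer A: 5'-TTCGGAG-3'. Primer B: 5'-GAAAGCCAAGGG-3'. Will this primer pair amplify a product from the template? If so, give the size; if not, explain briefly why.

Yes — a 94 bp product.

Primer A (TTCGGAG) matches the top strand at positions 34–40; it acts as a forward primer.
Primer B's reverse complement is CCCTTGGCTTTC, matching the top strand at positions 116–127; it acts as a reverse primer.
The 3' ends face each other across positions 34–127, giving a 94 bp product.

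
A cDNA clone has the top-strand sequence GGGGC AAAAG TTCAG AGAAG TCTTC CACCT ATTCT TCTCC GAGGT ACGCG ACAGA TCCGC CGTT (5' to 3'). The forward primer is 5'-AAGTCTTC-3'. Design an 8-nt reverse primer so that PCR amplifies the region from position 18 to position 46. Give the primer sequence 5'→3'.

The product's 3' end on the top strand is position 46.
The reverse primer anneals to the top strand over positions 39–46, i.e. to CCGAGGTA.
Its sequence written 5'→3' is the reverse complement: TACCTCGG.

5'-TACCTCGG-3'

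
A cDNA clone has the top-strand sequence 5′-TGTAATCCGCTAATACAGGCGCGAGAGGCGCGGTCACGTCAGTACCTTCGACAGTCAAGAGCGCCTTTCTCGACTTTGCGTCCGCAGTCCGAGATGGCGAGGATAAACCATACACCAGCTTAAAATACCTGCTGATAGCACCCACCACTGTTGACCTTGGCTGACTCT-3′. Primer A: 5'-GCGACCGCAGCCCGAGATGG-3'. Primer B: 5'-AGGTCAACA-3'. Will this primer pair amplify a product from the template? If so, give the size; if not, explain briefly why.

Primer A (GCGACCGCAGCCCGAGATGG) does not match the top strand, and its reverse complement CCATCTCGGGCTGCGGTCGC does not match either.
With no annealing site for primer A, no amplification occurs.

No product — primer A has no binding site in the template.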